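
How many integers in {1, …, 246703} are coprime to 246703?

231840

Factor: 246703 = 29 · 47 · 181.
φ(246703) = (29−1) · (47−1) · (181−1) = 28 · 46 · 180 = 231840.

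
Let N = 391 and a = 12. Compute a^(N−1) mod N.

12^1 ≡ 12 (mod 391)
12^2 ≡ 12^2 = 144 ≡ 144 (mod 391)
12^4 ≡ 144^2 = 20736 ≡ 13 (mod 391)
12^8 ≡ 13^2 = 169 ≡ 169 (mod 391)
12^16 ≡ 169^2 = 28561 ≡ 18 (mod 391)
12^32 ≡ 18^2 = 324 ≡ 324 (mod 391)
12^64 ≡ 324^2 = 104976 ≡ 188 (mod 391)
12^128 ≡ 188^2 = 35344 ≡ 154 (mod 391)
12^256 ≡ 154^2 = 23716 ≡ 256 (mod 391)
390 = 256 + 128 + 4 + 2 in binary powers of 2.
So 12^390 ≡ 256 · 154 · 13 · 144 ≡ 87 (mod 391).
Since 87 ≠ 1, base 12 is a Fermat witness: 391 is composite.

87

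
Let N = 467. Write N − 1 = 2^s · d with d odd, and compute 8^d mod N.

466

467 − 1 = 466 = 2^1 · 233, so d = 233.
8^1 ≡ 8 (mod 467)
8^2 ≡ 8^2 = 64 ≡ 64 (mod 467)
8^4 ≡ 64^2 = 4096 ≡ 360 (mod 467)
8^8 ≡ 360^2 = 129600 ≡ 241 (mod 467)
8^16 ≡ 241^2 = 58081 ≡ 173 (mod 467)
8^32 ≡ 173^2 = 29929 ≡ 41 (mod 467)
8^64 ≡ 41^2 = 1681 ≡ 280 (mod 467)
8^128 ≡ 280^2 = 78400 ≡ 411 (mod 467)
233 = 128 + 64 + 32 + 8 + 1 in binary powers of 2.
So 8^233 ≡ 411 · 280 · 41 · 241 · 8 ≡ 466 (mod 467).
Since 8^d ≡ 466 (mod 467), base 8 does not prove 467 composite.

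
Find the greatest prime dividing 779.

41

779 = 19 · 41
41 is prime.
So 779 = 19 · 41; the largest prime factor is 41.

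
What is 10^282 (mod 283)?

10^1 ≡ 10 (mod 283)
10^2 ≡ 10^2 = 100 ≡ 100 (mod 283)
10^4 ≡ 100^2 = 10000 ≡ 95 (mod 283)
10^8 ≡ 95^2 = 9025 ≡ 252 (mod 283)
10^16 ≡ 252^2 = 63504 ≡ 112 (mod 283)
10^32 ≡ 112^2 = 12544 ≡ 92 (mod 283)
10^64 ≡ 92^2 = 8464 ≡ 257 (mod 283)
10^128 ≡ 257^2 = 66049 ≡ 110 (mod 283)
10^256 ≡ 110^2 = 12100 ≡ 214 (mod 283)
282 = 256 + 16 + 8 + 2 in binary powers of 2.
So 10^282 ≡ 214 · 112 · 252 · 100 ≡ 1 (mod 283).
Since the result is 1, base 10 gives no evidence that 283 is composite.

1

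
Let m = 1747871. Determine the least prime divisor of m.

41

1747871 is odd.
Digit sum 35, not divisible by 3.
Ends in 1: not divisible by 5.
7: 1747871 = 7·249695 + 6
11: 1747871 = 11·158897 + 4
13: 1747871 = 13·134451 + 8
17: 1747871 = 17·102815 + 16
19: 1747871 = 19·91993 + 4
23: 1747871 = 23·75994 + 9
29: 1747871 = 29·60271 + 12
31: 1747871 = 31·56382 + 29
37: 1747871 = 37·47239 + 28
41: 1747871 = 41·42631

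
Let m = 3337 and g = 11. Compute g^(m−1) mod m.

1352

11^1 ≡ 11 (mod 3337)
11^2 ≡ 11^2 = 121 ≡ 121 (mod 3337)
11^4 ≡ 121^2 = 14641 ≡ 1293 (mod 3337)
11^8 ≡ 1293^2 = 1671849 ≡ 12 (mod 3337)
11^16 ≡ 12^2 = 144 ≡ 144 (mod 3337)
11^32 ≡ 144^2 = 20736 ≡ 714 (mod 3337)
11^64 ≡ 714^2 = 509796 ≡ 2572 (mod 3337)
11^128 ≡ 2572^2 = 6615184 ≡ 1250 (mod 3337)
11^256 ≡ 1250^2 = 1562500 ≡ 784 (mod 3337)
11^512 ≡ 784^2 = 614656 ≡ 648 (mod 3337)
11^1024 ≡ 648^2 = 419904 ≡ 2779 (mod 3337)
11^2048 ≡ 2779^2 = 7722841 ≡ 1023 (mod 3337)
3336 = 2048 + 1024 + 256 + 8 in binary powers of 2.
So 11^3336 ≡ 1023 · 2779 · 784 · 12 ≡ 1352 (mod 3337).
Since 1352 ≠ 1, base 11 is a Fermat witness: 3337 is composite.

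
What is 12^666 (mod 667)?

492

12^1 ≡ 12 (mod 667)
12^2 ≡ 12^2 = 144 ≡ 144 (mod 667)
12^4 ≡ 144^2 = 20736 ≡ 59 (mod 667)
12^8 ≡ 59^2 = 3481 ≡ 146 (mod 667)
12^16 ≡ 146^2 = 21316 ≡ 639 (mod 667)
12^32 ≡ 639^2 = 408321 ≡ 117 (mod 667)
12^64 ≡ 117^2 = 13689 ≡ 349 (mod 667)
12^128 ≡ 349^2 = 121801 ≡ 407 (mod 667)
12^256 ≡ 407^2 = 165649 ≡ 233 (mod 667)
12^512 ≡ 233^2 = 54289 ≡ 262 (mod 667)
666 = 512 + 128 + 16 + 8 + 2 in binary powers of 2.
So 12^666 ≡ 262 · 407 · 639 · 146 · 144 ≡ 492 (mod 667).
Since 492 ≠ 1, base 12 is a Fermat witness: 667 is composite.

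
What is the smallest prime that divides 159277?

159277 is odd.
Digit sum 31, not divisible by 3.
Ends in 7: not divisible by 5.
7: 159277 = 7·22753 + 6
11: 159277 = 11·14479 + 8
13: 159277 = 13·12252 + 1
17: 159277 = 17·9369 + 4
19: 159277 = 19·8383

19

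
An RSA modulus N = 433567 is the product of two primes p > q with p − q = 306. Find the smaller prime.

Since p = q + 306, we have 433567 = q(q + 306), so q² + 306q − 433567 = 0.
Discriminant: 306² + 4·433567 = 93636 + 1734268 = 1827904; √1827904 = 1352.
q = (−306 + 1352)/2 = 523, and p = q + 306 = 829.
Check: 523 · 829 = 433567.

523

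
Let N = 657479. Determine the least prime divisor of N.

657479 is odd.
Digit sum 38, not divisible by 3.
Ends in 9: not divisible by 5.
7: 657479 = 7·93925 + 4
11: 657479 = 11·59770 + 9
13: 657479 = 13·50575 + 4
17: 657479 = 17·38675 + 4
19: 657479 = 19·34604 + 3
23: 657479 = 23·28586 + 1
29: 657479 = 29·22671 + 20
31: 657479 = 31·21209

31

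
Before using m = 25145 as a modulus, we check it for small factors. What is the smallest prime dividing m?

25145 is odd.
Digit sum 17, not divisible by 3.
Ends in 5: divisible by 5.

5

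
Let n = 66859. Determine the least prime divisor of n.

13

66859 is odd.
Digit sum 34, not divisible by 3.
Ends in 9: not divisible by 5.
7: 66859 = 7·9551 + 2
11: 66859 = 11·6078 + 1
13: 66859 = 13·5143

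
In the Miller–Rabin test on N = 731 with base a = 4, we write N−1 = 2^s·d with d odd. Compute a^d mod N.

731 − 1 = 730 = 2^1 · 365, so d = 365.
4^1 ≡ 4 (mod 731)
4^2 ≡ 4^2 = 16 ≡ 16 (mod 731)
4^4 ≡ 16^2 = 256 ≡ 256 (mod 731)
4^8 ≡ 256^2 = 65536 ≡ 477 (mod 731)
4^16 ≡ 477^2 = 227529 ≡ 188 (mod 731)
4^32 ≡ 188^2 = 35344 ≡ 256 (mod 731)
4^64 ≡ 256^2 = 65536 ≡ 477 (mod 731)
4^128 ≡ 477^2 = 227529 ≡ 188 (mod 731)
4^256 ≡ 188^2 = 35344 ≡ 256 (mod 731)
365 = 256 + 64 + 32 + 8 + 4 + 1 in binary powers of 2.
So 4^365 ≡ 256 · 477 · 256 · 477 · 256 · 4 ≡ 4 (mod 731).
Squaring chain: 4; never reaches −1, so base 4 is a Miller–Rabin witness that 731 is composite.

4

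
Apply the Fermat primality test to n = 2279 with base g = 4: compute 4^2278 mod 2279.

4^1 ≡ 4 (mod 2279)
4^2 ≡ 4^2 = 16 ≡ 16 (mod 2279)
4^4 ≡ 16^2 = 256 ≡ 256 (mod 2279)
4^8 ≡ 256^2 = 65536 ≡ 1724 (mod 2279)
4^16 ≡ 1724^2 = 2972176 ≡ 360 (mod 2279)
4^32 ≡ 360^2 = 129600 ≡ 1976 (mod 2279)
4^64 ≡ 1976^2 = 3904576 ≡ 649 (mod 2279)
4^128 ≡ 649^2 = 421201 ≡ 1865 (mod 2279)
4^256 ≡ 1865^2 = 3478225 ≡ 471 (mod 2279)
4^512 ≡ 471^2 = 221841 ≡ 778 (mod 2279)
4^1024 ≡ 778^2 = 605284 ≡ 1349 (mod 2279)
4^2048 ≡ 1349^2 = 1819801 ≡ 1159 (mod 2279)
2278 = 2048 + 128 + 64 + 32 + 4 + 2 in binary powers of 2.
So 4^2278 ≡ 1159 · 1865 · 649 · 1976 · 256 · 16 ≡ 1526 (mod 2279).
Since 1526 ≠ 1, base 4 is a Fermat witness: 2279 is composite.

1526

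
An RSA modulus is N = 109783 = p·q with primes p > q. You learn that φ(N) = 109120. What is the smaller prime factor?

311

φ(n) = (p−1)(q−1) = n − (p+q) + 1, so p + q = 109783 − 109120 + 1 = 664.
p and q are the roots of t² − 664t + 109783 = 0.
Discriminant: 664² − 4·109783 = 440896 − 439132 = 1764; √1764 = 42.
q = (664 − 42)/2 = 311, p = (664 + 42)/2 = 353.
Check: 311 · 353 = 109783.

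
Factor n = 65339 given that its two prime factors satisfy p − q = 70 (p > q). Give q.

223

Since p = q + 70, we have 65339 = q(q + 70), so q² + 70q − 65339 = 0.
Discriminant: 70² + 4·65339 = 4900 + 261356 = 266256; √266256 = 516.
q = (−70 + 516)/2 = 223, and p = q + 70 = 293.
Check: 223 · 293 = 65339.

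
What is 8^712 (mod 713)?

188

8^1 ≡ 8 (mod 713)
8^2 ≡ 8^2 = 64 ≡ 64 (mod 713)
8^4 ≡ 64^2 = 4096 ≡ 531 (mod 713)
8^8 ≡ 531^2 = 281961 ≡ 326 (mod 713)
8^16 ≡ 326^2 = 106276 ≡ 39 (mod 713)
8^32 ≡ 39^2 = 1521 ≡ 95 (mod 713)
8^64 ≡ 95^2 = 9025 ≡ 469 (mod 713)
8^128 ≡ 469^2 = 219961 ≡ 357 (mod 713)
8^256 ≡ 357^2 = 127449 ≡ 535 (mod 713)
8^512 ≡ 535^2 = 286225 ≡ 312 (mod 713)
712 = 512 + 128 + 64 + 8 in binary powers of 2.
So 8^712 ≡ 312 · 357 · 469 · 326 ≡ 188 (mod 713).
Since 188 ≠ 1, base 8 is a Fermat witness: 713 is composite.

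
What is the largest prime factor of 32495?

97

32495 = 5 · 6499
6499 = 67 · 97
97 is prime.
So 32495 = 5 · 67 · 97; the largest prime factor is 97.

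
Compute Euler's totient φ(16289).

Factor: 16289 = 7 · 13 · 179.
φ(16289) = (7−1) · (13−1) · (179−1) = 6 · 12 · 178 = 12816.

12816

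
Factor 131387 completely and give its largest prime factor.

67

131387 = 37 · 3551
3551 = 53 · 67
67 is prime.
So 131387 = 37 · 53 · 67; the largest prime factor is 67.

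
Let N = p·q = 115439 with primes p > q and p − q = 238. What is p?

479

Since p = q + 238, we have 115439 = q(q + 238), so q² + 238q − 115439 = 0.
Discriminant: 238² + 4·115439 = 56644 + 461756 = 518400; √518400 = 720.
q = (−238 + 720)/2 = 241, and p = q + 238 = 479.
Check: 241 · 479 = 115439.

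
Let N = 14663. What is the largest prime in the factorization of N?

43

14663 = 11 · 1333
1333 = 31 · 43
43 is prime.
So 14663 = 11 · 31 · 43; the largest prime factor is 43.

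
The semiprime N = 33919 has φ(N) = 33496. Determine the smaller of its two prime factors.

φ(n) = (p−1)(q−1) = n − (p+q) + 1, so p + q = 33919 − 33496 + 1 = 424.
p and q are the roots of t² − 424t + 33919 = 0.
Discriminant: 424² − 4·33919 = 179776 − 135676 = 44100; √44100 = 210.
q = (424 − 210)/2 = 107, p = (424 + 210)/2 = 317.
Check: 107 · 317 = 33919.

107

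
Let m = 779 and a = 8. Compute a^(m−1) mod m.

8^1 ≡ 8 (mod 779)
8^2 ≡ 8^2 = 64 ≡ 64 (mod 779)
8^4 ≡ 64^2 = 4096 ≡ 201 (mod 779)
8^8 ≡ 201^2 = 40401 ≡ 672 (mod 779)
8^16 ≡ 672^2 = 451584 ≡ 543 (mod 779)
8^32 ≡ 543^2 = 294849 ≡ 387 (mod 779)
8^64 ≡ 387^2 = 149769 ≡ 201 (mod 779)
8^128 ≡ 201^2 = 40401 ≡ 672 (mod 779)
8^256 ≡ 672^2 = 451584 ≡ 543 (mod 779)
8^512 ≡ 543^2 = 294849 ≡ 387 (mod 779)
778 = 512 + 256 + 8 + 2 in binary powers of 2.
So 8^778 ≡ 387 · 543 · 672 · 64 ≡ 353 (mod 779).
Since 353 ≠ 1, base 8 is a Fermat witness: 779 is composite.

353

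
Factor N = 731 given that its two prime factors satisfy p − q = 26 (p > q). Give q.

Since p = q + 26, we have 731 = q(q + 26), so q² + 26q − 731 = 0.
Discriminant: 26² + 4·731 = 676 + 2924 = 3600; √3600 = 60.
q = (−26 + 60)/2 = 17, and p = q + 26 = 43.
Check: 17 · 43 = 731.

17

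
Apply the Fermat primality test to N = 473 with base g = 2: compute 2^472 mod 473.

422

2^1 ≡ 2 (mod 473)
2^2 ≡ 2^2 = 4 ≡ 4 (mod 473)
2^4 ≡ 4^2 = 16 ≡ 16 (mod 473)
2^8 ≡ 16^2 = 256 ≡ 256 (mod 473)
2^16 ≡ 256^2 = 65536 ≡ 262 (mod 473)
2^32 ≡ 262^2 = 68644 ≡ 59 (mod 473)
2^64 ≡ 59^2 = 3481 ≡ 170 (mod 473)
2^128 ≡ 170^2 = 28900 ≡ 47 (mod 473)
2^256 ≡ 47^2 = 2209 ≡ 317 (mod 473)
472 = 256 + 128 + 64 + 16 + 8 in binary powers of 2.
So 2^472 ≡ 317 · 47 · 170 · 262 · 256 ≡ 422 (mod 473).
Since 422 ≠ 1, base 2 is a Fermat witness: 473 is composite.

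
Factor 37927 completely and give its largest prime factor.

97

37927 = 17 · 2231
2231 = 23 · 97
97 is prime.
So 37927 = 17 · 23 · 97; the largest prime factor is 97.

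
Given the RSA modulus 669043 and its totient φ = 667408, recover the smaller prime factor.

809

φ(n) = (p−1)(q−1) = n − (p+q) + 1, so p + q = 669043 − 667408 + 1 = 1636.
p and q are the roots of t² − 1636t + 669043 = 0.
Discriminant: 1636² − 4·669043 = 2676496 − 2676172 = 324; √324 = 18.
q = (1636 − 18)/2 = 809, p = (1636 + 18)/2 = 827.
Check: 809 · 827 = 669043.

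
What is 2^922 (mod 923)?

2^1 ≡ 2 (mod 923)
2^2 ≡ 2^2 = 4 ≡ 4 (mod 923)
2^4 ≡ 4^2 = 16 ≡ 16 (mod 923)
2^8 ≡ 16^2 = 256 ≡ 256 (mod 923)
2^16 ≡ 256^2 = 65536 ≡ 3 (mod 923)
2^32 ≡ 3^2 = 9 ≡ 9 (mod 923)
2^64 ≡ 9^2 = 81 ≡ 81 (mod 923)
2^128 ≡ 81^2 = 6561 ≡ 100 (mod 923)
2^256 ≡ 100^2 = 10000 ≡ 770 (mod 923)
2^512 ≡ 770^2 = 592900 ≡ 334 (mod 923)
922 = 512 + 256 + 128 + 16 + 8 + 2 in binary powers of 2.
So 2^922 ≡ 334 · 770 · 100 · 3 · 256 · 4 ≡ 49 (mod 923).
Since 49 ≠ 1, base 2 is a Fermat witness: 923 is composite.

49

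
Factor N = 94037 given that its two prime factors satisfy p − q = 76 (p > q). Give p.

Since p = q + 76, we have 94037 = q(q + 76), so q² + 76q − 94037 = 0.
Discriminant: 76² + 4·94037 = 5776 + 376148 = 381924; √381924 = 618.
q = (−76 + 618)/2 = 271, and p = q + 76 = 347.
Check: 271 · 347 = 94037.

347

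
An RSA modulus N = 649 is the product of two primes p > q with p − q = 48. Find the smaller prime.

11

Since p = q + 48, we have 649 = q(q + 48), so q² + 48q − 649 = 0.
Discriminant: 48² + 4·649 = 2304 + 2596 = 4900; √4900 = 70.
q = (−48 + 70)/2 = 11, and p = q + 48 = 59.
Check: 11 · 59 = 649.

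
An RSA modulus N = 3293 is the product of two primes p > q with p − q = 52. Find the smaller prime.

Since p = q + 52, we have 3293 = q(q + 52), so q² + 52q − 3293 = 0.
Discriminant: 52² + 4·3293 = 2704 + 13172 = 15876; √15876 = 126.
q = (−52 + 126)/2 = 37, and p = q + 52 = 89.
Check: 37 · 89 = 3293.

37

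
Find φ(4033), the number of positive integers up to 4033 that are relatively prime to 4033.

3888

Factor: 4033 = 37 · 109.
φ(4033) = (37−1) · (109−1) = 36 · 108 = 3888.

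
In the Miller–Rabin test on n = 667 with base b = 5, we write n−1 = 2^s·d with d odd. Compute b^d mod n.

332

667 − 1 = 666 = 2^1 · 333, so d = 333.
5^1 ≡ 5 (mod 667)
5^2 ≡ 5^2 = 25 ≡ 25 (mod 667)
5^4 ≡ 25^2 = 625 ≡ 625 (mod 667)
5^8 ≡ 625^2 = 390625 ≡ 430 (mod 667)
5^16 ≡ 430^2 = 184900 ≡ 141 (mod 667)
5^32 ≡ 141^2 = 19881 ≡ 538 (mod 667)
5^64 ≡ 538^2 = 289444 ≡ 633 (mod 667)
5^128 ≡ 633^2 = 400689 ≡ 489 (mod 667)
5^256 ≡ 489^2 = 239121 ≡ 335 (mod 667)
333 = 256 + 64 + 8 + 4 + 1 in binary powers of 2.
So 5^333 ≡ 335 · 633 · 430 · 625 · 5 ≡ 332 (mod 667).
Squaring chain: 332; never reaches −1, so base 5 is a Miller–Rabin witness that 667 is composite.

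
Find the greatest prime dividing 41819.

41819 = 19 · 2201
2201 = 31 · 71
71 is prime.
So 41819 = 19 · 31 · 71; the largest prime factor is 71.

71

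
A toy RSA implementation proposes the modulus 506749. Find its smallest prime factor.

19

506749 is odd.
Digit sum 31, not divisible by 3.
Ends in 9: not divisible by 5.
7: 506749 = 7·72392 + 5
11: 506749 = 11·46068 + 1
13: 506749 = 13·38980 + 9
17: 506749 = 17·29808 + 13
19: 506749 = 19·26671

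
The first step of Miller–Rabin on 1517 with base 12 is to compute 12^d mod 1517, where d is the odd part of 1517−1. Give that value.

345

1517 − 1 = 1516 = 2^2 · 379, so d = 379.
12^1 ≡ 12 (mod 1517)
12^2 ≡ 12^2 = 144 ≡ 144 (mod 1517)
12^4 ≡ 144^2 = 20736 ≡ 1015 (mod 1517)
12^8 ≡ 1015^2 = 1030225 ≡ 182 (mod 1517)
12^16 ≡ 182^2 = 33124 ≡ 1267 (mod 1517)
12^32 ≡ 1267^2 = 1605289 ≡ 303 (mod 1517)
12^64 ≡ 303^2 = 91809 ≡ 789 (mod 1517)
12^128 ≡ 789^2 = 622521 ≡ 551 (mod 1517)
12^256 ≡ 551^2 = 303601 ≡ 201 (mod 1517)
379 = 256 + 64 + 32 + 16 + 8 + 2 + 1 in binary powers of 2.
So 12^379 ≡ 201 · 789 · 303 · 1267 · 182 · 144 · 12 ≡ 345 (mod 1517).
Squaring chain: 345 → 699; never reaches −1, so base 12 is a Miller–Rabin witness that 1517 is composite.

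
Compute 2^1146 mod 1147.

2^1 ≡ 2 (mod 1147)
2^2 ≡ 2^2 = 4 ≡ 4 (mod 1147)
2^4 ≡ 4^2 = 16 ≡ 16 (mod 1147)
2^8 ≡ 16^2 = 256 ≡ 256 (mod 1147)
2^16 ≡ 256^2 = 65536 ≡ 157 (mod 1147)
2^32 ≡ 157^2 = 24649 ≡ 562 (mod 1147)
2^64 ≡ 562^2 = 315844 ≡ 419 (mod 1147)
2^128 ≡ 419^2 = 175561 ≡ 70 (mod 1147)
2^256 ≡ 70^2 = 4900 ≡ 312 (mod 1147)
2^512 ≡ 312^2 = 97344 ≡ 996 (mod 1147)
2^1024 ≡ 996^2 = 992016 ≡ 1008 (mod 1147)
1146 = 1024 + 64 + 32 + 16 + 8 + 2 in binary powers of 2.
So 2^1146 ≡ 1008 · 419 · 562 · 157 · 256 · 4 ≡ 529 (mod 1147).
Since 529 ≠ 1, base 2 is a Fermat witness: 1147 is composite.

529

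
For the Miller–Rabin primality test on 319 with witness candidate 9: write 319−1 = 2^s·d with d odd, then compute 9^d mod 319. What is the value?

319 − 1 = 318 = 2^1 · 159, so d = 159.
9^1 ≡ 9 (mod 319)
9^2 ≡ 9^2 = 81 ≡ 81 (mod 319)
9^4 ≡ 81^2 = 6561 ≡ 181 (mod 319)
9^8 ≡ 181^2 = 32761 ≡ 223 (mod 319)
9^16 ≡ 223^2 = 49729 ≡ 284 (mod 319)
9^32 ≡ 284^2 = 80656 ≡ 268 (mod 319)
9^64 ≡ 268^2 = 71824 ≡ 49 (mod 319)
9^128 ≡ 49^2 = 2401 ≡ 168 (mod 319)
159 = 128 + 16 + 8 + 4 + 2 + 1 in binary powers of 2.
So 9^159 ≡ 168 · 284 · 223 · 181 · 81 · 9 ≡ 5 (mod 319).
Squaring chain: 5; never reaches −1, so base 9 is a Miller–Rabin witness that 319 is composite.

5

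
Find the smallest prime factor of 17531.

17531 is odd.
Digit sum 17, not divisible by 3.
Ends in 1: not divisible by 5.
7: 17531 = 7·2504 + 3
11: 17531 = 11·1593 + 8
13: 17531 = 13·1348 + 7
17: 17531 = 17·1031 + 4
19: 17531 = 19·922 + 13
23: 17531 = 23·762 + 5
29: 17531 = 29·604 + 15
31: 17531 = 31·565 + 16
37: 17531 = 37·473 + 30
41: 17531 = 41·427 + 24
43: 17531 = 43·407 + 30
47: 17531 = 47·373

47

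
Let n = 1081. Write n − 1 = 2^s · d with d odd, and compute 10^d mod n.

1081 − 1 = 1080 = 2^3 · 135, so d = 135.
10^1 ≡ 10 (mod 1081)
10^2 ≡ 10^2 = 100 ≡ 100 (mod 1081)
10^4 ≡ 100^2 = 10000 ≡ 271 (mod 1081)
10^8 ≡ 271^2 = 73441 ≡ 1014 (mod 1081)
10^16 ≡ 1014^2 = 1028196 ≡ 165 (mod 1081)
10^32 ≡ 165^2 = 27225 ≡ 200 (mod 1081)
10^64 ≡ 200^2 = 40000 ≡ 3 (mod 1081)
10^128 ≡ 3^2 = 9 ≡ 9 (mod 1081)
135 = 128 + 4 + 2 + 1 in binary powers of 2.
So 10^135 ≡ 9 · 271 · 100 · 10 ≡ 264 (mod 1081).
Squaring chain: 264 → 512 → 542; never reaches −1, so base 10 is a Miller–Rabin witness that 1081 is composite.

264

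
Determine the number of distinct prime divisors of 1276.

3

1276 = 2^2 · 319
319 = 11 · 29
1276 = 2^2 · 11 · 29, which has 3 distinct prime factors.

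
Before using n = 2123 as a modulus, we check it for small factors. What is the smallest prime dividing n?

2123 is odd.
Digit sum 8, not divisible by 3.
Ends in 3: not divisible by 5.
7: 2123 = 7·303 + 2
11: 2123 = 11·193

11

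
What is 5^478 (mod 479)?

1

5^1 ≡ 5 (mod 479)
5^2 ≡ 5^2 = 25 ≡ 25 (mod 479)
5^4 ≡ 25^2 = 625 ≡ 146 (mod 479)
5^8 ≡ 146^2 = 21316 ≡ 240 (mod 479)
5^16 ≡ 240^2 = 57600 ≡ 120 (mod 479)
5^32 ≡ 120^2 = 14400 ≡ 30 (mod 479)
5^64 ≡ 30^2 = 900 ≡ 421 (mod 479)
5^128 ≡ 421^2 = 177241 ≡ 11 (mod 479)
5^256 ≡ 11^2 = 121 ≡ 121 (mod 479)
478 = 256 + 128 + 64 + 16 + 8 + 4 + 2 in binary powers of 2.
So 5^478 ≡ 121 · 11 · 421 · 120 · 240 · 146 · 25 ≡ 1 (mod 479).
Since the result is 1, base 5 gives no evidence that 479 is composite.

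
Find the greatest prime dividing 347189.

347189 = 47 · 7387
7387 = 83 · 89
89 is prime.
So 347189 = 47 · 83 · 89; the largest prime factor is 89.

89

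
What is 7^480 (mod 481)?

417

7^1 ≡ 7 (mod 481)
7^2 ≡ 7^2 = 49 ≡ 49 (mod 481)
7^4 ≡ 49^2 = 2401 ≡ 477 (mod 481)
7^8 ≡ 477^2 = 227529 ≡ 16 (mod 481)
7^16 ≡ 16^2 = 256 ≡ 256 (mod 481)
7^32 ≡ 256^2 = 65536 ≡ 120 (mod 481)
7^64 ≡ 120^2 = 14400 ≡ 451 (mod 481)
7^128 ≡ 451^2 = 203401 ≡ 419 (mod 481)
7^256 ≡ 419^2 = 175561 ≡ 477 (mod 481)
480 = 256 + 128 + 64 + 32 in binary powers of 2.
So 7^480 ≡ 477 · 419 · 451 · 120 ≡ 417 (mod 481).
Since 417 ≠ 1, base 7 is a Fermat witness: 481 is composite.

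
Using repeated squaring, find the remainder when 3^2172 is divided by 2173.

122

3^1 ≡ 3 (mod 2173)
3^2 ≡ 3^2 = 9 ≡ 9 (mod 2173)
3^4 ≡ 9^2 = 81 ≡ 81 (mod 2173)
3^8 ≡ 81^2 = 6561 ≡ 42 (mod 2173)
3^16 ≡ 42^2 = 1764 ≡ 1764 (mod 2173)
3^32 ≡ 1764^2 = 3111696 ≡ 2133 (mod 2173)
3^64 ≡ 2133^2 = 4549689 ≡ 1600 (mod 2173)
3^128 ≡ 1600^2 = 2560000 ≡ 206 (mod 2173)
3^256 ≡ 206^2 = 42436 ≡ 1149 (mod 2173)
3^512 ≡ 1149^2 = 1320201 ≡ 1190 (mod 2173)
3^1024 ≡ 1190^2 = 1416100 ≡ 1477 (mod 2173)
3^2048 ≡ 1477^2 = 2181529 ≡ 2010 (mod 2173)
2172 = 2048 + 64 + 32 + 16 + 8 + 4 in binary powers of 2.
So 3^2172 ≡ 2010 · 1600 · 2133 · 1764 · 42 · 81 ≡ 122 (mod 2173).
Since 122 ≠ 1, base 3 is a Fermat witness: 2173 is composite.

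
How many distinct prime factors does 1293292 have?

6

1293292 = 2^2 · 323323
323323 = 7 · 46189
46189 = 11 · 4199
4199 = 13 · 323
323 = 17 · 19
1293292 = 2^2 · 7 · 11 · 13 · 17 · 19, which has 6 distinct prime factors.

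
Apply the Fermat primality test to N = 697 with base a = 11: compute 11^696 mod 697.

11^1 ≡ 11 (mod 697)
11^2 ≡ 11^2 = 121 ≡ 121 (mod 697)
11^4 ≡ 121^2 = 14641 ≡ 4 (mod 697)
11^8 ≡ 4^2 = 16 ≡ 16 (mod 697)
11^16 ≡ 16^2 = 256 ≡ 256 (mod 697)
11^32 ≡ 256^2 = 65536 ≡ 18 (mod 697)
11^64 ≡ 18^2 = 324 ≡ 324 (mod 697)
11^128 ≡ 324^2 = 104976 ≡ 426 (mod 697)
11^256 ≡ 426^2 = 181476 ≡ 256 (mod 697)
11^512 ≡ 256^2 = 65536 ≡ 18 (mod 697)
696 = 512 + 128 + 32 + 16 + 8 in binary powers of 2.
So 11^696 ≡ 18 · 426 · 18 · 256 · 16 ≡ 543 (mod 697).
Since 543 ≠ 1, base 11 is a Fermat witness: 697 is composite.

543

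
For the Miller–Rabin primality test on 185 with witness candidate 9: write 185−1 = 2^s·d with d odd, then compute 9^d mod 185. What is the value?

185 − 1 = 184 = 2^3 · 23, so d = 23.
9^1 ≡ 9 (mod 185)
9^2 ≡ 9^2 = 81 ≡ 81 (mod 185)
9^4 ≡ 81^2 = 6561 ≡ 86 (mod 185)
9^8 ≡ 86^2 = 7396 ≡ 181 (mod 185)
9^16 ≡ 181^2 = 32761 ≡ 16 (mod 185)
23 = 16 + 4 + 2 + 1 in binary powers of 2.
So 9^23 ≡ 16 · 86 · 81 · 9 ≡ 34 (mod 185).
Squaring chain: 34 → 46 → 81; never reaches −1, so base 9 is a Miller–Rabin witness that 185 is composite.

34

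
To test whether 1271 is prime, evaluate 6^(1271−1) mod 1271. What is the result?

583

6^1 ≡ 6 (mod 1271)
6^2 ≡ 6^2 = 36 ≡ 36 (mod 1271)
6^4 ≡ 36^2 = 1296 ≡ 25 (mod 1271)
6^8 ≡ 25^2 = 625 ≡ 625 (mod 1271)
6^16 ≡ 625^2 = 390625 ≡ 428 (mod 1271)
6^32 ≡ 428^2 = 183184 ≡ 160 (mod 1271)
6^64 ≡ 160^2 = 25600 ≡ 180 (mod 1271)
6^128 ≡ 180^2 = 32400 ≡ 625 (mod 1271)
6^256 ≡ 625^2 = 390625 ≡ 428 (mod 1271)
6^512 ≡ 428^2 = 183184 ≡ 160 (mod 1271)
6^1024 ≡ 160^2 = 25600 ≡ 180 (mod 1271)
1270 = 1024 + 128 + 64 + 32 + 16 + 4 + 2 in binary powers of 2.
So 6^1270 ≡ 180 · 625 · 180 · 160 · 428 · 25 · 36 ≡ 583 (mod 1271).
Since 583 ≠ 1, base 6 is a Fermat witness: 1271 is composite.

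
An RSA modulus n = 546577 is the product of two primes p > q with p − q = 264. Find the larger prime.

883

Since p = q + 264, we have 546577 = q(q + 264), so q² + 264q − 546577 = 0.
Discriminant: 264² + 4·546577 = 69696 + 2186308 = 2256004; √2256004 = 1502.
q = (−264 + 1502)/2 = 619, and p = q + 264 = 883.
Check: 619 · 883 = 546577.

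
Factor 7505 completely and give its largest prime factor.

79

7505 = 5 · 1501
1501 = 19 · 79
79 is prime.
So 7505 = 5 · 19 · 79; the largest prime factor is 79.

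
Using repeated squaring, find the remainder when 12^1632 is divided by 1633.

841

12^1 ≡ 12 (mod 1633)
12^2 ≡ 12^2 = 144 ≡ 144 (mod 1633)
12^4 ≡ 144^2 = 20736 ≡ 1140 (mod 1633)
12^8 ≡ 1140^2 = 1299600 ≡ 1365 (mod 1633)
12^16 ≡ 1365^2 = 1863225 ≡ 1605 (mod 1633)
12^32 ≡ 1605^2 = 2576025 ≡ 784 (mod 1633)
12^64 ≡ 784^2 = 614656 ≡ 648 (mod 1633)
12^128 ≡ 648^2 = 419904 ≡ 223 (mod 1633)
12^256 ≡ 223^2 = 49729 ≡ 739 (mod 1633)
12^512 ≡ 739^2 = 546121 ≡ 699 (mod 1633)
12^1024 ≡ 699^2 = 488601 ≡ 334 (mod 1633)
1632 = 1024 + 512 + 64 + 32 in binary powers of 2.
So 12^1632 ≡ 334 · 699 · 648 · 784 ≡ 841 (mod 1633).
Since 841 ≠ 1, base 12 is a Fermat witness: 1633 is composite.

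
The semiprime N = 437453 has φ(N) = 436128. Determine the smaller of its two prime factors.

617

φ(n) = (p−1)(q−1) = n − (p+q) + 1, so p + q = 437453 − 436128 + 1 = 1326.
p and q are the roots of t² − 1326t + 437453 = 0.
Discriminant: 1326² − 4·437453 = 1758276 − 1749812 = 8464; √8464 = 92.
q = (1326 − 92)/2 = 617, p = (1326 + 92)/2 = 709.
Check: 617 · 709 = 437453.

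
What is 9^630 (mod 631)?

9^1 ≡ 9 (mod 631)
9^2 ≡ 9^2 = 81 ≡ 81 (mod 631)
9^4 ≡ 81^2 = 6561 ≡ 251 (mod 631)
9^8 ≡ 251^2 = 63001 ≡ 532 (mod 631)
9^16 ≡ 532^2 = 283024 ≡ 336 (mod 631)
9^32 ≡ 336^2 = 112896 ≡ 578 (mod 631)
9^64 ≡ 578^2 = 334084 ≡ 285 (mod 631)
9^128 ≡ 285^2 = 81225 ≡ 457 (mod 631)
9^256 ≡ 457^2 = 208849 ≡ 619 (mod 631)
9^512 ≡ 619^2 = 383161 ≡ 144 (mod 631)
630 = 512 + 64 + 32 + 16 + 4 + 2 in binary powers of 2.
So 9^630 ≡ 144 · 285 · 578 · 336 · 251 · 81 ≡ 1 (mod 631).
Since the result is 1, base 9 gives no evidence that 631 is composite.

1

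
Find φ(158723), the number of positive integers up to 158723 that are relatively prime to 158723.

148104

Factor: 158723 = 23 · 67 · 103.
φ(158723) = (23−1) · (67−1) · (103−1) = 22 · 66 · 102 = 148104.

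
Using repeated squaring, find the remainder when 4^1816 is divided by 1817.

901

4^1 ≡ 4 (mod 1817)
4^2 ≡ 4^2 = 16 ≡ 16 (mod 1817)
4^4 ≡ 16^2 = 256 ≡ 256 (mod 1817)
4^8 ≡ 256^2 = 65536 ≡ 124 (mod 1817)
4^16 ≡ 124^2 = 15376 ≡ 840 (mod 1817)
4^32 ≡ 840^2 = 705600 ≡ 604 (mod 1817)
4^64 ≡ 604^2 = 364816 ≡ 1416 (mod 1817)
4^128 ≡ 1416^2 = 2005056 ≡ 905 (mod 1817)
4^256 ≡ 905^2 = 819025 ≡ 1375 (mod 1817)
4^512 ≡ 1375^2 = 1890625 ≡ 945 (mod 1817)
4^1024 ≡ 945^2 = 893025 ≡ 878 (mod 1817)
1816 = 1024 + 512 + 256 + 16 + 8 in binary powers of 2.
So 4^1816 ≡ 878 · 945 · 1375 · 840 · 124 ≡ 901 (mod 1817).
Since 901 ≠ 1, base 4 is a Fermat witness: 1817 is composite.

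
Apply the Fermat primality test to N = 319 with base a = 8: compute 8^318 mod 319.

8^1 ≡ 8 (mod 319)
8^2 ≡ 8^2 = 64 ≡ 64 (mod 319)
8^4 ≡ 64^2 = 4096 ≡ 268 (mod 319)
8^8 ≡ 268^2 = 71824 ≡ 49 (mod 319)
8^16 ≡ 49^2 = 2401 ≡ 168 (mod 319)
8^32 ≡ 168^2 = 28224 ≡ 152 (mod 319)
8^64 ≡ 152^2 = 23104 ≡ 136 (mod 319)
8^128 ≡ 136^2 = 18496 ≡ 313 (mod 319)
8^256 ≡ 313^2 = 97969 ≡ 36 (mod 319)
318 = 256 + 32 + 16 + 8 + 4 + 2 in binary powers of 2.
So 8^318 ≡ 36 · 152 · 168 · 49 · 268 · 64 ≡ 236 (mod 319).
Since 236 ≠ 1, base 8 is a Fermat witness: 319 is composite.

236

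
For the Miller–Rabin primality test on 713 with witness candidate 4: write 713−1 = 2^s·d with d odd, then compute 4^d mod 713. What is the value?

713 − 1 = 712 = 2^3 · 89, so d = 89.
4^1 ≡ 4 (mod 713)
4^2 ≡ 4^2 = 16 ≡ 16 (mod 713)
4^4 ≡ 16^2 = 256 ≡ 256 (mod 713)
4^8 ≡ 256^2 = 65536 ≡ 653 (mod 713)
4^16 ≡ 653^2 = 426409 ≡ 35 (mod 713)
4^32 ≡ 35^2 = 1225 ≡ 512 (mod 713)
4^64 ≡ 512^2 = 262144 ≡ 473 (mod 713)
89 = 64 + 16 + 8 + 1 in binary powers of 2.
So 4^89 ≡ 473 · 35 · 653 · 4 ≡ 349 (mod 713).
Squaring chain: 349 → 591 → 624; never reaches −1, so base 4 is a Miller–Rabin witness that 713 is composite.

349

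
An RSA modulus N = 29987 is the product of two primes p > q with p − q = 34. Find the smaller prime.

157

Since p = q + 34, we have 29987 = q(q + 34), so q² + 34q − 29987 = 0.
Discriminant: 34² + 4·29987 = 1156 + 119948 = 121104; √121104 = 348.
q = (−34 + 348)/2 = 157, and p = q + 34 = 191.
Check: 157 · 191 = 29987.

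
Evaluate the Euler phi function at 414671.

Factor: 414671 = 29 · 79 · 181.
φ(414671) = (29−1) · (79−1) · (181−1) = 28 · 78 · 180 = 393120.

393120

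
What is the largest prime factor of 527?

527 = 17 · 31
31 is prime.
So 527 = 17 · 31; the largest prime factor is 31.

31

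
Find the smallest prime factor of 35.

5

35 is odd.
Digit sum 8, not divisible by 3.
Ends in 5: divisible by 5.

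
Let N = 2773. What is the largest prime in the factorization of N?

59

2773 = 47 · 59
59 is prime.
So 2773 = 47 · 59; the largest prime factor is 59.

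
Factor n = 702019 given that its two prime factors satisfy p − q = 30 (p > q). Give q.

Since p = q + 30, we have 702019 = q(q + 30), so q² + 30q − 702019 = 0.
Discriminant: 30² + 4·702019 = 900 + 2808076 = 2808976; √2808976 = 1676.
q = (−30 + 1676)/2 = 823, and p = q + 30 = 853.
Check: 823 · 853 = 702019.

823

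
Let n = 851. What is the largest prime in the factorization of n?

851 = 23 · 37
37 is prime.
So 851 = 23 · 37; the largest prime factor is 37.

37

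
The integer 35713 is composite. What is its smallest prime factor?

35713 is odd.
Digit sum 19, not divisible by 3.
Ends in 3: not divisible by 5.
7: 35713 = 7·5101 + 6
11: 35713 = 11·3246 + 7
13: 35713 = 13·2747 + 2
17: 35713 = 17·2100 + 13
19: 35713 = 19·1879 + 12
23: 35713 = 23·1552 + 17
29: 35713 = 29·1231 + 14
31: 35713 = 31·1152 + 1
37: 35713 = 37·965 + 8
41: 35713 = 41·871 + 2
43: 35713 = 43·830 + 23
47: 35713 = 47·759 + 40
53: 35713 = 53·673 + 44
59: 35713 = 59·605 + 18
61: 35713 = 61·585 + 28
67: 35713 = 67·533 + 2
71: 35713 = 71·503

71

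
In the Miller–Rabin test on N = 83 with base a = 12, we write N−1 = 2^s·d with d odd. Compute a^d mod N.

83 − 1 = 82 = 2^1 · 41, so d = 41.
12^1 ≡ 12 (mod 83)
12^2 ≡ 12^2 = 144 ≡ 61 (mod 83)
12^4 ≡ 61^2 = 3721 ≡ 69 (mod 83)
12^8 ≡ 69^2 = 4761 ≡ 30 (mod 83)
12^16 ≡ 30^2 = 900 ≡ 70 (mod 83)
12^32 ≡ 70^2 = 4900 ≡ 3 (mod 83)
41 = 32 + 8 + 1 in binary powers of 2.
So 12^41 ≡ 3 · 30 · 12 ≡ 1 (mod 83).
Since 12^d ≡ 1 (mod 83), base 12 does not prove 83 composite.

1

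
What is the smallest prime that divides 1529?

11

1529 is odd.
Digit sum 17, not divisible by 3.
Ends in 9: not divisible by 5.
7: 1529 = 7·218 + 3
11: 1529 = 11·139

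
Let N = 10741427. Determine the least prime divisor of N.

47

10741427 is odd.
Digit sum 26, not divisible by 3.
Ends in 7: not divisible by 5.
7: 10741427 = 7·1534489 + 4
11: 10741427 = 11·976493 + 4
13: 10741427 = 13·826263 + 8
17: 10741427 = 17·631848 + 11
19: 10741427 = 19·565338 + 5
23: 10741427 = 23·467018 + 13
29: 10741427 = 29·370394 + 1
31: 10741427 = 31·346497 + 20
37: 10741427 = 37·290308 + 31
41: 10741427 = 41·261986 + 1
43: 10741427 = 43·249800 + 27
47: 10741427 = 47·228541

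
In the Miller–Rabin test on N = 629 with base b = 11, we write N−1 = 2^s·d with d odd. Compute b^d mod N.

629 − 1 = 628 = 2^2 · 157, so d = 157.
11^1 ≡ 11 (mod 629)
11^2 ≡ 11^2 = 121 ≡ 121 (mod 629)
11^4 ≡ 121^2 = 14641 ≡ 174 (mod 629)
11^8 ≡ 174^2 = 30276 ≡ 84 (mod 629)
11^16 ≡ 84^2 = 7056 ≡ 137 (mod 629)
11^32 ≡ 137^2 = 18769 ≡ 528 (mod 629)
11^64 ≡ 528^2 = 278784 ≡ 137 (mod 629)
11^128 ≡ 137^2 = 18769 ≡ 528 (mod 629)
157 = 128 + 16 + 8 + 4 + 1 in binary powers of 2.
So 11^157 ≡ 528 · 137 · 84 · 174 · 11 ≡ 381 (mod 629).
Squaring chain: 381 → 491; never reaches −1, so base 11 is a Miller–Rabin witness that 629 is composite.

381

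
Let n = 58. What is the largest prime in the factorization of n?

29

58 = 2 · 29
29 is prime.
So 58 = 2 · 29; the largest prime factor is 29.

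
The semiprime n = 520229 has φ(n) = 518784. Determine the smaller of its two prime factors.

φ(n) = (p−1)(q−1) = n − (p+q) + 1, so p + q = 520229 − 518784 + 1 = 1446.
p and q are the roots of t² − 1446t + 520229 = 0.
Discriminant: 1446² − 4·520229 = 2090916 − 2080916 = 10000; √10000 = 100.
q = (1446 − 100)/2 = 673, p = (1446 + 100)/2 = 773.
Check: 673 · 773 = 520229.

673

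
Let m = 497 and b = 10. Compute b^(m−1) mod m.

249

10^1 ≡ 10 (mod 497)
10^2 ≡ 10^2 = 100 ≡ 100 (mod 497)
10^4 ≡ 100^2 = 10000 ≡ 60 (mod 497)
10^8 ≡ 60^2 = 3600 ≡ 121 (mod 497)
10^16 ≡ 121^2 = 14641 ≡ 228 (mod 497)
10^32 ≡ 228^2 = 51984 ≡ 296 (mod 497)
10^64 ≡ 296^2 = 87616 ≡ 144 (mod 497)
10^128 ≡ 144^2 = 20736 ≡ 359 (mod 497)
10^256 ≡ 359^2 = 128881 ≡ 158 (mod 497)
496 = 256 + 128 + 64 + 32 + 16 in binary powers of 2.
So 10^496 ≡ 158 · 359 · 144 · 296 · 228 ≡ 249 (mod 497).
Since 249 ≠ 1, base 10 is a Fermat witness: 497 is composite.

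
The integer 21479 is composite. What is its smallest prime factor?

21479 is odd.
Digit sum 23, not divisible by 3.
Ends in 9: not divisible by 5.
7: 21479 = 7·3068 + 3
11: 21479 = 11·1952 + 7
13: 21479 = 13·1652 + 3
17: 21479 = 17·1263 + 8
19: 21479 = 19·1130 + 9
23: 21479 = 23·933 + 20
29: 21479 = 29·740 + 19
31: 21479 = 31·692 + 27
37: 21479 = 37·580 + 19
41: 21479 = 41·523 + 36
43: 21479 = 43·499 + 22
47: 21479 = 47·457

47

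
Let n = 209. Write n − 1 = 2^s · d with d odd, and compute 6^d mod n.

194

209 − 1 = 208 = 2^4 · 13, so d = 13.
6^1 ≡ 6 (mod 209)
6^2 ≡ 6^2 = 36 ≡ 36 (mod 209)
6^4 ≡ 36^2 = 1296 ≡ 42 (mod 209)
6^8 ≡ 42^2 = 1764 ≡ 92 (mod 209)
13 = 8 + 4 + 1 in binary powers of 2.
So 6^13 ≡ 92 · 42 · 6 ≡ 194 (mod 209).
Squaring chain: 194 → 16 → 47 → 119; never reaches −1, so base 6 is a Miller–Rabin witness that 209 is composite.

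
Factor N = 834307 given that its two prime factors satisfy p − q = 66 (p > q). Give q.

Since p = q + 66, we have 834307 = q(q + 66), so q² + 66q − 834307 = 0.
Discriminant: 66² + 4·834307 = 4356 + 3337228 = 3341584; √3341584 = 1828.
q = (−66 + 1828)/2 = 881, and p = q + 66 = 947.
Check: 881 · 947 = 834307.

881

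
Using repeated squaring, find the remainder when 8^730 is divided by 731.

8^1 ≡ 8 (mod 731)
8^2 ≡ 8^2 = 64 ≡ 64 (mod 731)
8^4 ≡ 64^2 = 4096 ≡ 441 (mod 731)
8^8 ≡ 441^2 = 194481 ≡ 35 (mod 731)
8^16 ≡ 35^2 = 1225 ≡ 494 (mod 731)
8^32 ≡ 494^2 = 244036 ≡ 613 (mod 731)
8^64 ≡ 613^2 = 375769 ≡ 35 (mod 731)
8^128 ≡ 35^2 = 1225 ≡ 494 (mod 731)
8^256 ≡ 494^2 = 244036 ≡ 613 (mod 731)
8^512 ≡ 613^2 = 375769 ≡ 35 (mod 731)
730 = 512 + 128 + 64 + 16 + 8 + 2 in binary powers of 2.
So 8^730 ≡ 35 · 494 · 35 · 494 · 35 · 64 ≡ 64 (mod 731).
Since 64 ≠ 1, base 8 is a Fermat witness: 731 is composite.

64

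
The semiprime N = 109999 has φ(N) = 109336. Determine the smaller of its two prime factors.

φ(n) = (p−1)(q−1) = n − (p+q) + 1, so p + q = 109999 − 109336 + 1 = 664.
p and q are the roots of t² − 664t + 109999 = 0.
Discriminant: 664² − 4·109999 = 440896 − 439996 = 900; √900 = 30.
q = (664 − 30)/2 = 317, p = (664 + 30)/2 = 347.
Check: 317 · 347 = 109999.

317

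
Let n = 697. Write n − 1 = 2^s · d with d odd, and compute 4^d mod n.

353

697 − 1 = 696 = 2^3 · 87, so d = 87.
4^1 ≡ 4 (mod 697)
4^2 ≡ 4^2 = 16 ≡ 16 (mod 697)
4^4 ≡ 16^2 = 256 ≡ 256 (mod 697)
4^8 ≡ 256^2 = 65536 ≡ 18 (mod 697)
4^16 ≡ 18^2 = 324 ≡ 324 (mod 697)
4^32 ≡ 324^2 = 104976 ≡ 426 (mod 697)
4^64 ≡ 426^2 = 181476 ≡ 256 (mod 697)
87 = 64 + 16 + 4 + 2 + 1 in binary powers of 2.
So 4^87 ≡ 256 · 324 · 256 · 16 · 4 ≡ 353 (mod 697).
Squaring chain: 353 → 543 → 18; never reaches −1, so base 4 is a Miller–Rabin witness that 697 is composite.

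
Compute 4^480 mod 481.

4^1 ≡ 4 (mod 481)
4^2 ≡ 4^2 = 16 ≡ 16 (mod 481)
4^4 ≡ 16^2 = 256 ≡ 256 (mod 481)
4^8 ≡ 256^2 = 65536 ≡ 120 (mod 481)
4^16 ≡ 120^2 = 14400 ≡ 451 (mod 481)
4^32 ≡ 451^2 = 203401 ≡ 419 (mod 481)
4^64 ≡ 419^2 = 175561 ≡ 477 (mod 481)
4^128 ≡ 477^2 = 227529 ≡ 16 (mod 481)
4^256 ≡ 16^2 = 256 ≡ 256 (mod 481)
480 = 256 + 128 + 64 + 32 in binary powers of 2.
So 4^480 ≡ 256 · 16 · 477 · 419 ≡ 417 (mod 481).
Since 417 ≠ 1, base 4 is a Fermat witness: 481 is composite.

417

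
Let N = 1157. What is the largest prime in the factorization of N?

1157 = 13 · 89
89 is prime.
So 1157 = 13 · 89; the largest prime factor is 89.

89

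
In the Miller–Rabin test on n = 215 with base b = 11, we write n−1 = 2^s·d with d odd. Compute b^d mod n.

121

215 − 1 = 214 = 2^1 · 107, so d = 107.
11^1 ≡ 11 (mod 215)
11^2 ≡ 11^2 = 121 ≡ 121 (mod 215)
11^4 ≡ 121^2 = 14641 ≡ 21 (mod 215)
11^8 ≡ 21^2 = 441 ≡ 11 (mod 215)
11^16 ≡ 11^2 = 121 ≡ 121 (mod 215)
11^32 ≡ 121^2 = 14641 ≡ 21 (mod 215)
11^64 ≡ 21^2 = 441 ≡ 11 (mod 215)
107 = 64 + 32 + 8 + 2 + 1 in binary powers of 2.
So 11^107 ≡ 11 · 21 · 11 · 121 · 11 ≡ 121 (mod 215).
Squaring chain: 121; never reaches −1, so base 11 is a Miller–Rabin witness that 215 is composite.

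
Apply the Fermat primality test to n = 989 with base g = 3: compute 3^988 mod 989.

3^1 ≡ 3 (mod 989)
3^2 ≡ 3^2 = 9 ≡ 9 (mod 989)
3^4 ≡ 9^2 = 81 ≡ 81 (mod 989)
3^8 ≡ 81^2 = 6561 ≡ 627 (mod 989)
3^16 ≡ 627^2 = 393129 ≡ 496 (mod 989)
3^32 ≡ 496^2 = 246016 ≡ 744 (mod 989)
3^64 ≡ 744^2 = 553536 ≡ 685 (mod 989)
3^128 ≡ 685^2 = 469225 ≡ 439 (mod 989)
3^256 ≡ 439^2 = 192721 ≡ 855 (mod 989)
3^512 ≡ 855^2 = 731025 ≡ 154 (mod 989)
988 = 512 + 256 + 128 + 64 + 16 + 8 + 4 in binary powers of 2.
So 3^988 ≡ 154 · 855 · 439 · 685 · 496 · 627 · 81 ≡ 685 (mod 989).
Since 685 ≠ 1, base 3 is a Fermat witness: 989 is composite.

685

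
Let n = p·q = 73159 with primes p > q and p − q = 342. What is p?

Since p = q + 342, we have 73159 = q(q + 342), so q² + 342q − 73159 = 0.
Discriminant: 342² + 4·73159 = 116964 + 292636 = 409600; √409600 = 640.
q = (−342 + 640)/2 = 149, and p = q + 342 = 491.
Check: 149 · 491 = 73159.

491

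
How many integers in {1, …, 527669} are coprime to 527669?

Factor: 527669 = 47 · 103 · 109.
φ(527669) = (47−1) · (103−1) · (109−1) = 46 · 102 · 108 = 506736.

506736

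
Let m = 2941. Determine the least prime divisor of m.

17

2941 is odd.
Digit sum 16, not divisible by 3.
Ends in 1: not divisible by 5.
7: 2941 = 7·420 + 1
11: 2941 = 11·267 + 4
13: 2941 = 13·226 + 3
17: 2941 = 17·173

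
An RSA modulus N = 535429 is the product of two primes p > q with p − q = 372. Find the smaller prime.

Since p = q + 372, we have 535429 = q(q + 372), so q² + 372q − 535429 = 0.
Discriminant: 372² + 4·535429 = 138384 + 2141716 = 2280100; √2280100 = 1510.
q = (−372 + 1510)/2 = 569, and p = q + 372 = 941.
Check: 569 · 941 = 535429.

569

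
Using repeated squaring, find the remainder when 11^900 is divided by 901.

259

11^1 ≡ 11 (mod 901)
11^2 ≡ 11^2 = 121 ≡ 121 (mod 901)
11^4 ≡ 121^2 = 14641 ≡ 225 (mod 901)
11^8 ≡ 225^2 = 50625 ≡ 169 (mod 901)
11^16 ≡ 169^2 = 28561 ≡ 630 (mod 901)
11^32 ≡ 630^2 = 396900 ≡ 460 (mod 901)
11^64 ≡ 460^2 = 211600 ≡ 766 (mod 901)
11^128 ≡ 766^2 = 586756 ≡ 205 (mod 901)
11^256 ≡ 205^2 = 42025 ≡ 579 (mod 901)
11^512 ≡ 579^2 = 335241 ≡ 69 (mod 901)
900 = 512 + 256 + 128 + 4 in binary powers of 2.
So 11^900 ≡ 69 · 579 · 205 · 225 ≡ 259 (mod 901).
Since 259 ≠ 1, base 11 is a Fermat witness: 901 is composite.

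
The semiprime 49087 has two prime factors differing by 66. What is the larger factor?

257

Since p = q + 66, we have 49087 = q(q + 66), so q² + 66q − 49087 = 0.
Discriminant: 66² + 4·49087 = 4356 + 196348 = 200704; √200704 = 448.
q = (−66 + 448)/2 = 191, and p = q + 66 = 257.
Check: 191 · 257 = 49087.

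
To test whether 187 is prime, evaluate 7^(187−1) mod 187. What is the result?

70

7^1 ≡ 7 (mod 187)
7^2 ≡ 7^2 = 49 ≡ 49 (mod 187)
7^4 ≡ 49^2 = 2401 ≡ 157 (mod 187)
7^8 ≡ 157^2 = 24649 ≡ 152 (mod 187)
7^16 ≡ 152^2 = 23104 ≡ 103 (mod 187)
7^32 ≡ 103^2 = 10609 ≡ 137 (mod 187)
7^64 ≡ 137^2 = 18769 ≡ 69 (mod 187)
7^128 ≡ 69^2 = 4761 ≡ 86 (mod 187)
186 = 128 + 32 + 16 + 8 + 2 in binary powers of 2.
So 7^186 ≡ 86 · 137 · 103 · 152 · 49 ≡ 70 (mod 187).
Since 70 ≠ 1, base 7 is a Fermat witness: 187 is composite.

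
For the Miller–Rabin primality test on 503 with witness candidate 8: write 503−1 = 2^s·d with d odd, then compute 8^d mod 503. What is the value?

1

503 − 1 = 502 = 2^1 · 251, so d = 251.
8^1 ≡ 8 (mod 503)
8^2 ≡ 8^2 = 64 ≡ 64 (mod 503)
8^4 ≡ 64^2 = 4096 ≡ 72 (mod 503)
8^8 ≡ 72^2 = 5184 ≡ 154 (mod 503)
8^16 ≡ 154^2 = 23716 ≡ 75 (mod 503)
8^32 ≡ 75^2 = 5625 ≡ 92 (mod 503)
8^64 ≡ 92^2 = 8464 ≡ 416 (mod 503)
8^128 ≡ 416^2 = 173056 ≡ 24 (mod 503)
251 = 128 + 64 + 32 + 16 + 8 + 2 + 1 in binary powers of 2.
So 8^251 ≡ 24 · 416 · 92 · 75 · 154 · 64 · 8 ≡ 1 (mod 503).
Since 8^d ≡ 1 (mod 503), base 8 does not prove 503 composite.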